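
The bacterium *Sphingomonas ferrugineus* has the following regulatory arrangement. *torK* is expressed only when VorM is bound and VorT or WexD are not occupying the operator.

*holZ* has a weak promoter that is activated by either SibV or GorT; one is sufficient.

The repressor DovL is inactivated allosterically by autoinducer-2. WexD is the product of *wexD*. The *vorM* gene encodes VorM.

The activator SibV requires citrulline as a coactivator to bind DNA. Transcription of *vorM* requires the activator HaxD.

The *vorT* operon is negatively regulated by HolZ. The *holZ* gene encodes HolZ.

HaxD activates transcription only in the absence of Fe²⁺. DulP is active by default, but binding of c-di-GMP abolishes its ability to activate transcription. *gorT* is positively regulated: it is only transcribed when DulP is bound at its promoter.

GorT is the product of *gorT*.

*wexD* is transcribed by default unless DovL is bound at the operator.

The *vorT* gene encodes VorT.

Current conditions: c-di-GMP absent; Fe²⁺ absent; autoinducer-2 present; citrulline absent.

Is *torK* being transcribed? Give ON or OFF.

OFF

Citrulline is absent, so SibV is inactive.
c-di-GMP is absent, so DulP is active.
No repressor is bound and DulP is active, so *gorT* is transcribed.
So GorT is produced and active.
Activator GorT is present, so *holZ* is transcribed.
So HolZ is produced and active.
With repressor HolZ bound, *vorT* is not transcribed.
So VorT is not produced.
Autoinducer-2 is present, so DovL is inactive.
With no repressor bound, *wexD* is transcribed.
So WexD is produced and active.
Fe²⁺ is absent, so HaxD is active.
No repressor is bound and HaxD is active, so *vorM* is transcribed.
So VorM is produced and active.
With repressor WexD bound, *torK* is not transcribed.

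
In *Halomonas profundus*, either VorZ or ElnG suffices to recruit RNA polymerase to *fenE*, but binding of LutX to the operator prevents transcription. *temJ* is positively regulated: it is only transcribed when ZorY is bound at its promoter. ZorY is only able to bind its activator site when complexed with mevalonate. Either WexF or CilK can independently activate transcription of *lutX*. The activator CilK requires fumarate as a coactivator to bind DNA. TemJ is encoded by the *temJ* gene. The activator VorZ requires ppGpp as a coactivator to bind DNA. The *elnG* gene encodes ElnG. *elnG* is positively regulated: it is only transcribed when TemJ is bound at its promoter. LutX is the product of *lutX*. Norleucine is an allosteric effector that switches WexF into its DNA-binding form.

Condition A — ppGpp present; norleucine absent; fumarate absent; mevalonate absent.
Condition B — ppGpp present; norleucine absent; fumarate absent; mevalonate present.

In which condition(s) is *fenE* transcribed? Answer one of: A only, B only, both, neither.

both

Condition A:
ppGpp is present, so VorZ is active.
Norleucine is absent, so WexF is inactive.
Fumarate is absent, so CilK is inactive.
No activator is available at the *lutX* promoter, so *lutX* is not transcribed.
So LutX is not produced.
Mevalonate is absent, so ZorY is inactive.
Required activator ZorY is absent, so *temJ* is not transcribed.
So TemJ is not produced.
Required activator TemJ is absent, so *elnG* is not transcribed.
So ElnG is not produced.
Activator VorZ is present, so *fenE* is transcribed.
→ *fenE* is ON in A.
Condition B:
ppGpp is present, so VorZ is active.
Norleucine is absent, so WexF is inactive.
Fumarate is absent, so CilK is inactive.
No activator is available at the *lutX* promoter, so *lutX* is not transcribed.
So LutX is not produced.
Mevalonate is present, so ZorY is active.
No repressor is bound and ZorY is active, so *temJ* is transcribed.
So TemJ is produced and active.
No repressor is bound and TemJ is active, so *elnG* is transcribed.
So ElnG is produced and active.
Activator VorZ is present, so *fenE* is transcribed.
→ *fenE* is ON in B.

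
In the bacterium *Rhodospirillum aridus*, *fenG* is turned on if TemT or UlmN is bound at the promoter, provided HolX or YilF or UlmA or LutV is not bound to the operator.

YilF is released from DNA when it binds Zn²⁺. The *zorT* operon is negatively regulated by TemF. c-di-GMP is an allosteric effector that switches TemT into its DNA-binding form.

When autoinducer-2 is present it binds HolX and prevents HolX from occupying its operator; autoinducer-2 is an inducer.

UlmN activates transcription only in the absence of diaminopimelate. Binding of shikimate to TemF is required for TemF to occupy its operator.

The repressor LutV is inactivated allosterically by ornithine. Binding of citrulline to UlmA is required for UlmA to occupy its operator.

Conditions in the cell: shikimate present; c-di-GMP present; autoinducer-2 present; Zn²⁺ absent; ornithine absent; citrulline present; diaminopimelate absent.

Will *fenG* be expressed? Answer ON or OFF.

OFF

c-di-GMP is present, so TemT is active.
Autoinducer-2 is present, so HolX is inactive.
Zn²⁺ is absent, so YilF is active.
Citrulline is present, so UlmA is active.
Diaminopimelate is absent, so UlmN is active.
Ornithine is absent, so LutV is active.
With repressor YilF bound, *fenG* is not transcribed.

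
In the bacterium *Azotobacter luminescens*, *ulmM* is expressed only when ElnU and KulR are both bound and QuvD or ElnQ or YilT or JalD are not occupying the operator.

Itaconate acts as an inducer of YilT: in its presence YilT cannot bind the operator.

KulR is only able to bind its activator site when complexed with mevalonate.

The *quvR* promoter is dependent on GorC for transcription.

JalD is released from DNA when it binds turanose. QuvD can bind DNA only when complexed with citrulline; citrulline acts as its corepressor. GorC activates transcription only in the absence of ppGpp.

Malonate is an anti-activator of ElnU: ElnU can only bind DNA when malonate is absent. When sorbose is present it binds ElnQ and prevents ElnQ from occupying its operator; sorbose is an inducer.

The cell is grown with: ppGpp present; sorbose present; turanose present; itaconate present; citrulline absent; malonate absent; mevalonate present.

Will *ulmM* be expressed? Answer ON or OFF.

ON

Citrulline is absent, so QuvD is inactive.
Malonate is absent, so ElnU is active.
Sorbose is present, so ElnQ is inactive.
Itaconate is present, so YilT is inactive.
Turanose is present, so JalD is inactive.
Mevalonate is present, so KulR is active.
No repressor is bound and ElnU and KulR are active, so *ulmM* is transcribed.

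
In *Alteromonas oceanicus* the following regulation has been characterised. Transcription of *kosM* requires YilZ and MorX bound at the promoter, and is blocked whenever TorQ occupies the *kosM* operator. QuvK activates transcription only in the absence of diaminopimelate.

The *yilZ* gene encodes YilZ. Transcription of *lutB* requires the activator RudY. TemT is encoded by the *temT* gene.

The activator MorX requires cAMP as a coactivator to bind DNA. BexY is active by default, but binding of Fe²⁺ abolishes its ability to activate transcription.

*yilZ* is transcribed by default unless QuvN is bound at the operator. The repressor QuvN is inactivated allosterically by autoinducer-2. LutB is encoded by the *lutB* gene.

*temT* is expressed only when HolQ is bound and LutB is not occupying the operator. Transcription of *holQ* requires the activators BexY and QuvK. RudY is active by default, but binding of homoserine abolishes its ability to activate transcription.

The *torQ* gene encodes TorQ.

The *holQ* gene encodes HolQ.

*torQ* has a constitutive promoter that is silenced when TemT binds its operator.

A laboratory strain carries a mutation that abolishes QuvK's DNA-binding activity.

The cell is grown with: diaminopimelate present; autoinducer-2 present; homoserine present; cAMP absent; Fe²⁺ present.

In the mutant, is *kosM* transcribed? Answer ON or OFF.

OFF

Fe²⁺ is present, so BexY is inactive.
QuvK is non-functional in this strain, so it has no effect.
Required activator BexY is absent, so *holQ* is not transcribed.
So HolQ is not produced.
Homoserine is present, so RudY is inactive.
Required activator RudY is absent, so *lutB* is not transcribed.
So LutB is not produced.
Required activator HolQ is absent, so *temT* is not transcribed.
So TemT is not produced.
With no repressor bound, *torQ* is transcribed.
So TorQ is produced and active.
Autoinducer-2 is present, so QuvN is inactive.
With no repressor bound, *yilZ* is transcribed.
So YilZ is produced and active.
cAMP is absent, so MorX is inactive.
With repressor TorQ bound, *kosM* is not transcribed.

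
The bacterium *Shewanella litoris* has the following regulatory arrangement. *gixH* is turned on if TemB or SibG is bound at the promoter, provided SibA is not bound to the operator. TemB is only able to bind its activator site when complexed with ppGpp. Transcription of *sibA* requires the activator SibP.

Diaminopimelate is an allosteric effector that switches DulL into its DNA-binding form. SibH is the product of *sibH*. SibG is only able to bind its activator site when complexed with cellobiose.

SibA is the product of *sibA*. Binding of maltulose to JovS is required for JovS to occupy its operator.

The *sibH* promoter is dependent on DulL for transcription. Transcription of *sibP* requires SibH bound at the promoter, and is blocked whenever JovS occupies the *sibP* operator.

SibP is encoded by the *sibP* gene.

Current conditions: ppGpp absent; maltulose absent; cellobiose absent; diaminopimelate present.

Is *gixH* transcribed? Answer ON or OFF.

OFF

Maltulose is absent, so JovS is inactive.
Diaminopimelate is present, so DulL is active.
No repressor is bound and DulL is active, so *sibH* is transcribed.
So SibH is produced and active.
No repressor is bound and SibH is active, so *sibP* is transcribed.
So SibP is produced and active.
No repressor is bound and SibP is active, so *sibA* is transcribed.
So SibA is produced and active.
ppGpp is absent, so TemB is inactive.
Cellobiose is absent, so SibG is inactive.
With repressor SibA bound, *gixH* is not transcribed.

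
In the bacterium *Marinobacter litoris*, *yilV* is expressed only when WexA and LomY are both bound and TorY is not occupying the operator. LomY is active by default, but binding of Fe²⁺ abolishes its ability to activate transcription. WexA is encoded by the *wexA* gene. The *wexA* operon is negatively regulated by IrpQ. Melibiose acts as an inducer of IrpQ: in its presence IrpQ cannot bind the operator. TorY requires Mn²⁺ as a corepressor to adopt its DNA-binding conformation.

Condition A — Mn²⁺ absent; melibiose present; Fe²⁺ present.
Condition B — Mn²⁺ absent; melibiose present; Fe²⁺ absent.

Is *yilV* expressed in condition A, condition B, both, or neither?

Condition A:
Mn²⁺ is absent, so TorY is inactive.
Melibiose is present, so IrpQ is inactive.
With no repressor bound, *wexA* is transcribed.
So WexA is produced and active.
Fe²⁺ is present, so LomY is inactive.
Required activator LomY is absent, so *yilV* is not transcribed.
→ *yilV* is OFF in A.
Condition B:
Mn²⁺ is absent, so TorY is inactive.
Melibiose is present, so IrpQ is inactive.
With no repressor bound, *wexA* is transcribed.
So WexA is produced and active.
Fe²⁺ is absent, so LomY is active.
No repressor is bound and WexA and LomY are active, so *yilV* is transcribed.
→ *yilV* is ON in B.

B only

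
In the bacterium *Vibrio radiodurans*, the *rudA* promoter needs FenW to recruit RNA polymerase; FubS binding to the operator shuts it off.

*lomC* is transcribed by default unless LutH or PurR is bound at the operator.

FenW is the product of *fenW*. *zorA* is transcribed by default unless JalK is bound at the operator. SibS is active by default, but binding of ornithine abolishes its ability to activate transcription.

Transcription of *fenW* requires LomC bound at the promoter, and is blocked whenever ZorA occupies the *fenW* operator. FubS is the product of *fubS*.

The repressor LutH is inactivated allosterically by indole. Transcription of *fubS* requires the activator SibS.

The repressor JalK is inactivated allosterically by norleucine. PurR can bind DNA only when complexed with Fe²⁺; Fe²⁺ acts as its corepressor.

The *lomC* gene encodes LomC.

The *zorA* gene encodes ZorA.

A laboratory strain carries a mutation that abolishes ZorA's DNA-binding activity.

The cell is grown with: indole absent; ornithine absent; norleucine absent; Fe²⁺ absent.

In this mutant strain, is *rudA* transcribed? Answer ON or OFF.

Indole is absent, so LutH is active.
Fe²⁺ is absent, so PurR is inactive.
With repressor LutH bound, *lomC* is not transcribed.
So LomC is not produced.
ZorA is non-functional in this strain, so it has no effect.
Required activator LomC is absent, so *fenW* is not transcribed.
So FenW is not produced.
Ornithine is absent, so SibS is active.
No repressor is bound and SibS is active, so *fubS* is transcribed.
So FubS is produced and active.
With repressor FubS bound, *rudA* is not transcribed.

OFF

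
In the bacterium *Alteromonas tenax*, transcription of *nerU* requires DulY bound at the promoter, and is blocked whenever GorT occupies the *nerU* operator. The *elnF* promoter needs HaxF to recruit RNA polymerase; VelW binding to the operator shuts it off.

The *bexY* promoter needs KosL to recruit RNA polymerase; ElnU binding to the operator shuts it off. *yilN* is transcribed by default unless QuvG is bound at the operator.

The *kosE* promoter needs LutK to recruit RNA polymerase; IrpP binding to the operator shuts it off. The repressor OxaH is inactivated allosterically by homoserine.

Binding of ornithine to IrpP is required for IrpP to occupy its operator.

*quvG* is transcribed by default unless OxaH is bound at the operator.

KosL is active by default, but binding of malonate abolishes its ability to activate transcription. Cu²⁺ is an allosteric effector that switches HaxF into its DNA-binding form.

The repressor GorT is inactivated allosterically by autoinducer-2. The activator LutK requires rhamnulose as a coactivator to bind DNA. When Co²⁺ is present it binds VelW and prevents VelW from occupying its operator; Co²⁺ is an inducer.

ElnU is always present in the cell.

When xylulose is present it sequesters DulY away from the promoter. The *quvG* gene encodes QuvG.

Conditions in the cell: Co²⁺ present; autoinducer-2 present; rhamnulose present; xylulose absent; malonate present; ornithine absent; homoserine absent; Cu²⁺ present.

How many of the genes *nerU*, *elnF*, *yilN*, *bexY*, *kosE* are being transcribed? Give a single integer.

4

Xylulose is absent, so DulY is active.
Autoinducer-2 is present, so GorT is inactive.
No repressor is bound and DulY is active, so *nerU* is transcribed.
→ *nerU* is ON.
Cu²⁺ is present, so HaxF is active.
Co²⁺ is present, so VelW is inactive.
No repressor is bound and HaxF is active, so *elnF* is transcribed.
→ *elnF* is ON.
Homoserine is absent, so OxaH is active.
With repressor OxaH bound, *quvG* is not transcribed.
So QuvG is not produced.
With no repressor bound, *yilN* is transcribed.
→ *yilN* is ON.
ElnU is produced constitutively and is active.
Malonate is present, so KosL is inactive.
With repressor ElnU bound, *bexY* is not transcribed.
→ *bexY* is OFF.
Rhamnulose is present, so LutK is active.
Ornithine is absent, so IrpP is inactive.
No repressor is bound and LutK is active, so *kosE* is transcribed.
→ *kosE* is ON.
4 of the 5 genes are transcribed.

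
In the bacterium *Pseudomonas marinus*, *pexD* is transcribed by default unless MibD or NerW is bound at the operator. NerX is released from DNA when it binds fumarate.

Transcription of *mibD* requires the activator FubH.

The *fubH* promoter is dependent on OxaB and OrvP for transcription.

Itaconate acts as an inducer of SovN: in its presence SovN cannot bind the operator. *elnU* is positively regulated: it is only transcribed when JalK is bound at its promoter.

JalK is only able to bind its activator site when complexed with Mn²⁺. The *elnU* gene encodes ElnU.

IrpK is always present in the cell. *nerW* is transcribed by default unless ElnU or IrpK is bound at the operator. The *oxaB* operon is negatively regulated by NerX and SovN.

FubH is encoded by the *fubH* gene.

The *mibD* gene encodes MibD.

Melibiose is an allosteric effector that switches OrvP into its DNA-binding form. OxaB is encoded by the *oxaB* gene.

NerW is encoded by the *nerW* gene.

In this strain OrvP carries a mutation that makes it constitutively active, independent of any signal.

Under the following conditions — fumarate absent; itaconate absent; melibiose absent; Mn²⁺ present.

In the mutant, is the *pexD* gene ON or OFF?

ON

Fumarate is absent, so NerX is active.
Itaconate is absent, so SovN is active.
With repressor NerX bound, *oxaB* is not transcribed.
So OxaB is not produced.
OrvP is constitutively active in this strain.
Required activator OxaB is absent, so *fubH* is not transcribed.
So FubH is not produced.
Required activator FubH is absent, so *mibD* is not transcribed.
So MibD is not produced.
Mn²⁺ is present, so JalK is active.
No repressor is bound and JalK is active, so *elnU* is transcribed.
So ElnU is produced and active.
IrpK is produced constitutively and is active.
With repressor ElnU bound, *nerW* is not transcribed.
So NerW is not produced.
With no repressor bound, *pexD* is transcribed.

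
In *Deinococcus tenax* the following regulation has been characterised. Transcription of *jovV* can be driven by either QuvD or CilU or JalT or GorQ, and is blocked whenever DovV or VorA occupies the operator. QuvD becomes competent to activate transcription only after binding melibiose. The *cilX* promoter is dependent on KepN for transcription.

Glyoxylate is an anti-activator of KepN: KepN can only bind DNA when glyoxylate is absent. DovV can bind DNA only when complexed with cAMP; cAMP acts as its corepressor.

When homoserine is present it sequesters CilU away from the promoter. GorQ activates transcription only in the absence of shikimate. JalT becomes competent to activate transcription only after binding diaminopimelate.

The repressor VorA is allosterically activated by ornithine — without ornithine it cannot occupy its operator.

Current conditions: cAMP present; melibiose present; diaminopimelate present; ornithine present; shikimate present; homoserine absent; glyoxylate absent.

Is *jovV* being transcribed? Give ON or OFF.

cAMP is present, so DovV is active.
Melibiose is present, so QuvD is active.
Homoserine is absent, so CilU is active.
Diaminopimelate is present, so JalT is active.
Shikimate is present, so GorQ is inactive.
Ornithine is present, so VorA is active.
With repressor DovV bound, *jovV* is not transcribed.

OFF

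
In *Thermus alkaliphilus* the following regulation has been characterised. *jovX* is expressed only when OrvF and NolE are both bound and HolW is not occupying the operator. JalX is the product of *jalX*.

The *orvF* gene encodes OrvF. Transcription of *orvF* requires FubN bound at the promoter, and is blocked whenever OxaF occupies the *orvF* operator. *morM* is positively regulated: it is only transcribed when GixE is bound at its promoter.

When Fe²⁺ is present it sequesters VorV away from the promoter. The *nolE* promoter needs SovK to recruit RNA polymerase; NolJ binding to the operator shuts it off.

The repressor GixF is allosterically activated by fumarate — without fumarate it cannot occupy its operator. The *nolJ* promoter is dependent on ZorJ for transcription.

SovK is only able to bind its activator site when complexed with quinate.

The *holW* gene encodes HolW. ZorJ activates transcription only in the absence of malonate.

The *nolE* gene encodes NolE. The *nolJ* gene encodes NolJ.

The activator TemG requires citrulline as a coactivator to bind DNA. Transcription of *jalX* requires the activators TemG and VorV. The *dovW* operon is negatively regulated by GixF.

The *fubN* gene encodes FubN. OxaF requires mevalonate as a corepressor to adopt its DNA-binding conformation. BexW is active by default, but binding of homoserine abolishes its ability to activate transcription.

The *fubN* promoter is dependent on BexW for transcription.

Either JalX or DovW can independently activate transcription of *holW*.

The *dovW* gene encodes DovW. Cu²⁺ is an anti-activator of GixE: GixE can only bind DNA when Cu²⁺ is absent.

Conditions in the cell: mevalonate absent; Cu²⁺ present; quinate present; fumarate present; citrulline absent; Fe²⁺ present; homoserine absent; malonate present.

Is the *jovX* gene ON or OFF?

Homoserine is absent, so BexW is active.
No repressor is bound and BexW is active, so *fubN* is transcribed.
So FubN is produced and active.
Mevalonate is absent, so OxaF is inactive.
No repressor is bound and FubN is active, so *orvF* is transcribed.
So OrvF is produced and active.
Malonate is present, so ZorJ is inactive.
Required activator ZorJ is absent, so *nolJ* is not transcribed.
So NolJ is not produced.
Quinate is present, so SovK is active.
No repressor is bound and SovK is active, so *nolE* is transcribed.
So NolE is produced and active.
Citrulline is absent, so TemG is inactive.
Fe²⁺ is present, so VorV is inactive.
Required activator TemG is absent, so *jalX* is not transcribed.
So JalX is not produced.
Fumarate is present, so GixF is active.
With repressor GixF bound, *dovW* is not transcribed.
So DovW is not produced.
No activator is available at the *holW* promoter, so *holW* is not transcribed.
So HolW is not produced.
No repressor is bound and OrvF and NolE are active, so *jovX* is transcribed.

ON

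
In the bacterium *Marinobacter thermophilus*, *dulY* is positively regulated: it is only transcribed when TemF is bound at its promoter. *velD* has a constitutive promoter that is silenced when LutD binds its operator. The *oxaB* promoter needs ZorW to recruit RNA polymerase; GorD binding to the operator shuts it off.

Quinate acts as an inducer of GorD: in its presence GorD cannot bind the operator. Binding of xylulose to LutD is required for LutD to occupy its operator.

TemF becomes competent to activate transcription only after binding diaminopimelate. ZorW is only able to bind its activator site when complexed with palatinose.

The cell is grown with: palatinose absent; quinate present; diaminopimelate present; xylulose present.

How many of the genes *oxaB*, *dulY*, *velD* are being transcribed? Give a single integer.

1

Palatinose is absent, so ZorW is inactive.
Quinate is present, so GorD is inactive.
Required activator ZorW is absent, so *oxaB* is not transcribed.
→ *oxaB* is OFF.
Diaminopimelate is present, so TemF is active.
No repressor is bound and TemF is active, so *dulY* is transcribed.
→ *dulY* is ON.
Xylulose is present, so LutD is active.
With repressor LutD bound, *velD* is not transcribed.
→ *velD* is OFF.
1 of the 3 genes is transcribed.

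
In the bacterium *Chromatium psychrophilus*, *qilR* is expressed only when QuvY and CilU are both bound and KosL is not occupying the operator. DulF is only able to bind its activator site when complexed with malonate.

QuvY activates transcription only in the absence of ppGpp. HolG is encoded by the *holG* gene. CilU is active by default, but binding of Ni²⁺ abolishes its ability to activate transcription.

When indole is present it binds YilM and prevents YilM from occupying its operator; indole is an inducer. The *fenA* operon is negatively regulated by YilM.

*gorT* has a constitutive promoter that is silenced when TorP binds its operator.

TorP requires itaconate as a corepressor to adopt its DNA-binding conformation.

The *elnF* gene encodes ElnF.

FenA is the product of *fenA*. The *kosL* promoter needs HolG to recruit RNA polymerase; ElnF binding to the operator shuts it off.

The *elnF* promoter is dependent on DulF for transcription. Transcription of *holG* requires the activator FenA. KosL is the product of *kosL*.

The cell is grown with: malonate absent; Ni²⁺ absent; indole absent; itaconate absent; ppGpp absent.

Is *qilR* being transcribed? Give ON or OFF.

ppGpp is absent, so QuvY is active.
Malonate is absent, so DulF is inactive.
Required activator DulF is absent, so *elnF* is not transcribed.
So ElnF is not produced.
Indole is absent, so YilM is active.
With repressor YilM bound, *fenA* is not transcribed.
So FenA is not produced.
Required activator FenA is absent, so *holG* is not transcribed.
So HolG is not produced.
Required activator HolG is absent, so *kosL* is not transcribed.
So KosL is not produced.
Ni²⁺ is absent, so CilU is active.
No repressor is bound and QuvY and CilU are active, so *qilR* is transcribed.

ON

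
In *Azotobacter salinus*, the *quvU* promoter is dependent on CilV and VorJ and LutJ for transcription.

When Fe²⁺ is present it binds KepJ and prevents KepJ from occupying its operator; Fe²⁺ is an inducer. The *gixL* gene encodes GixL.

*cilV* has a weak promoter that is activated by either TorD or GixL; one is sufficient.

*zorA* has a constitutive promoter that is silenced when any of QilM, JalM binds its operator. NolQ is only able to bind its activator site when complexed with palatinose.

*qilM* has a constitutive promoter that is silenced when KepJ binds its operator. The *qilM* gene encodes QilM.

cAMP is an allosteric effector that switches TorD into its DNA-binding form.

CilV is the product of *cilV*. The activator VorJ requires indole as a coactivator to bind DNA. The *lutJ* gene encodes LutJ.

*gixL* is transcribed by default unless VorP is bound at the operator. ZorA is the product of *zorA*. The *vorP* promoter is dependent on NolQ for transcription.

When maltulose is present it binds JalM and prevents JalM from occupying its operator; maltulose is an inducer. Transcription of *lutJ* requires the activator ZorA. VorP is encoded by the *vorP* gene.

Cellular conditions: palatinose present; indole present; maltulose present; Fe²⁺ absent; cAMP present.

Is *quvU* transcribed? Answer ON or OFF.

ON

cAMP is present, so TorD is active.
Palatinose is present, so NolQ is active.
No repressor is bound and NolQ is active, so *vorP* is transcribed.
So VorP is produced and active.
With repressor VorP bound, *gixL* is not transcribed.
So GixL is not produced.
Activator TorD is present, so *cilV* is transcribed.
So CilV is produced and active.
Indole is present, so VorJ is active.
Fe²⁺ is absent, so KepJ is active.
With repressor KepJ bound, *qilM* is not transcribed.
So QilM is not produced.
Maltulose is present, so JalM is inactive.
With no repressor bound, *zorA* is transcribed.
So ZorA is produced and active.
No repressor is bound and ZorA is active, so *lutJ* is transcribed.
So LutJ is produced and active.
No repressor is bound and CilV and VorJ and LutJ are active, so *quvU* is transcribed.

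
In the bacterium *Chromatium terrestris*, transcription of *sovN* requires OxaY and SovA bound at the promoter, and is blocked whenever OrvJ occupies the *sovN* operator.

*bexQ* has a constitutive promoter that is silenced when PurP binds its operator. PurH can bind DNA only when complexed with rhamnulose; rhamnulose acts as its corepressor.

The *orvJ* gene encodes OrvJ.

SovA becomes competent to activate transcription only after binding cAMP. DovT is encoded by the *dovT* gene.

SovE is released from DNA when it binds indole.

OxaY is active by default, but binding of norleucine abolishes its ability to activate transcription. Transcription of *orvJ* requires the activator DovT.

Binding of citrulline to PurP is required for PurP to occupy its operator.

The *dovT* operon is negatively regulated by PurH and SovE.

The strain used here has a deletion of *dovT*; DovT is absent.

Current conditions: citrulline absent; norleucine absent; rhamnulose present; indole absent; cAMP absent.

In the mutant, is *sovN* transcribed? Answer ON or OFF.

Norleucine is absent, so OxaY is active.
cAMP is absent, so SovA is inactive.
DovT is non-functional in this strain, so it has no effect.
Required activator DovT is absent, so *orvJ* is not transcribed.
So OrvJ is not produced.
Required activator SovA is absent, so *sovN* is not transcribed.

OFF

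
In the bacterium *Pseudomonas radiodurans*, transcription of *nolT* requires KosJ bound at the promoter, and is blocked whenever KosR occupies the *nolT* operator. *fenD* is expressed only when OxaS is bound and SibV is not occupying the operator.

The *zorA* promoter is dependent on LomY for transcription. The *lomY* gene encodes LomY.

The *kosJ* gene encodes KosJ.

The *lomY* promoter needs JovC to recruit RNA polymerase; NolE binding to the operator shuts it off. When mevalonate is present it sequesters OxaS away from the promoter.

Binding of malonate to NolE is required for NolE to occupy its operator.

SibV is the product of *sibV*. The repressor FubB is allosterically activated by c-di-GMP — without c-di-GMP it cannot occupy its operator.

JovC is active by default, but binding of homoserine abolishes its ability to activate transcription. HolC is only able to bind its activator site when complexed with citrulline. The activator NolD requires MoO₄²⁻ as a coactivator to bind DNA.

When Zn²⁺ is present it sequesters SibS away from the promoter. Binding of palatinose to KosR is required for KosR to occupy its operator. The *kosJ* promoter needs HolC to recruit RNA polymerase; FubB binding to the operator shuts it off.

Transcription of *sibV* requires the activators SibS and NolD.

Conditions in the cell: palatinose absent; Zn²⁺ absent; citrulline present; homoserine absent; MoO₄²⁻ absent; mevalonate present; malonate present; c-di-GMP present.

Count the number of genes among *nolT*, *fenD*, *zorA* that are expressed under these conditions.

0

c-di-GMP is present, so FubB is active.
Citrulline is present, so HolC is active.
With repressor FubB bound, *kosJ* is not transcribed.
So KosJ is not produced.
Palatinose is absent, so KosR is inactive.
Required activator KosJ is absent, so *nolT* is not transcribed.
→ *nolT* is OFF.
Mevalonate is present, so OxaS is inactive.
Zn²⁺ is absent, so SibS is active.
MoO₄²⁻ is absent, so NolD is inactive.
Required activator NolD is absent, so *sibV* is not transcribed.
So SibV is not produced.
Required activator OxaS is absent, so *fenD* is not transcribed.
→ *fenD* is OFF.
Homoserine is absent, so JovC is active.
Malonate is present, so NolE is active.
With repressor NolE bound, *lomY* is not transcribed.
So LomY is not produced.
Required activator LomY is absent, so *zorA* is not transcribed.
→ *zorA* is OFF.
0 of the 3 genes are transcribed.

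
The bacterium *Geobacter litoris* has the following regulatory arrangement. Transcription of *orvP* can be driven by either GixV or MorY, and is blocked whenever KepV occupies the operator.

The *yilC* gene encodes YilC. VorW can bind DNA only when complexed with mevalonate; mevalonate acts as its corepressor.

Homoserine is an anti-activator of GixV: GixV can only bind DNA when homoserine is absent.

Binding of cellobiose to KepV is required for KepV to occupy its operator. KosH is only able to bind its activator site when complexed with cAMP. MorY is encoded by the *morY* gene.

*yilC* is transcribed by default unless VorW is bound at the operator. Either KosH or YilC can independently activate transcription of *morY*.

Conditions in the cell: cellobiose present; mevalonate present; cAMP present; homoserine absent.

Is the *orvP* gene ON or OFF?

OFF

Homoserine is absent, so GixV is active.
cAMP is present, so KosH is active.
Mevalonate is present, so VorW is active.
With repressor VorW bound, *yilC* is not transcribed.
So YilC is not produced.
Activator KosH is present, so *morY* is transcribed.
So MorY is produced and active.
Cellobiose is present, so KepV is active.
With repressor KepV bound, *orvP* is not transcribed.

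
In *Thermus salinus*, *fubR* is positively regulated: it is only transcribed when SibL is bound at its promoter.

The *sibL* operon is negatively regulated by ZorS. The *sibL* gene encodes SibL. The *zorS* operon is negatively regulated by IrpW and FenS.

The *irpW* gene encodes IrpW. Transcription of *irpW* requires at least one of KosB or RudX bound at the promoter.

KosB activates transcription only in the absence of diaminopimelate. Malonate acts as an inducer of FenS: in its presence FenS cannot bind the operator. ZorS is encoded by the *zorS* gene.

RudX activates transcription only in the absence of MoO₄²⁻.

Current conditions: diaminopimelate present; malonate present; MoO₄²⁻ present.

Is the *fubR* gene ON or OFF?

OFF

Diaminopimelate is present, so KosB is inactive.
MoO₄²⁻ is present, so RudX is inactive.
No activator is available at the *irpW* promoter, so *irpW* is not transcribed.
So IrpW is not produced.
Malonate is present, so FenS is inactive.
With no repressor bound, *zorS* is transcribed.
So ZorS is produced and active.
With repressor ZorS bound, *sibL* is not transcribed.
So SibL is not produced.
Required activator SibL is absent, so *fubR* is not transcribed.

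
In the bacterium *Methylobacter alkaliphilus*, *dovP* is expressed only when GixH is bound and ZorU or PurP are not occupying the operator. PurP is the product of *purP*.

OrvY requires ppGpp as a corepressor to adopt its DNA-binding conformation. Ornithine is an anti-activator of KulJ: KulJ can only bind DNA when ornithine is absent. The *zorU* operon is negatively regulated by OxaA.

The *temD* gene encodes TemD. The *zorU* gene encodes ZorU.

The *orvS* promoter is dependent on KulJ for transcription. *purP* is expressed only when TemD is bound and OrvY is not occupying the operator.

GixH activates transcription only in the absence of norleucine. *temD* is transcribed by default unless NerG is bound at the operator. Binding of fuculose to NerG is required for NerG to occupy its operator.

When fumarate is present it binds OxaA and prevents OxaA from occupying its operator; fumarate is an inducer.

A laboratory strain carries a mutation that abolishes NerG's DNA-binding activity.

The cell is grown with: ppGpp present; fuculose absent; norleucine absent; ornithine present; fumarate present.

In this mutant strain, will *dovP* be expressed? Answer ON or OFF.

Norleucine is absent, so GixH is active.
Fumarate is present, so OxaA is inactive.
With no repressor bound, *zorU* is transcribed.
So ZorU is produced and active.
NerG is non-functional in this strain, so it has no effect.
With no repressor bound, *temD* is transcribed.
So TemD is produced and active.
ppGpp is present, so OrvY is active.
With repressor OrvY bound, *purP* is not transcribed.
So PurP is not produced.
With repressor ZorU bound, *dovP* is not transcribed.

OFF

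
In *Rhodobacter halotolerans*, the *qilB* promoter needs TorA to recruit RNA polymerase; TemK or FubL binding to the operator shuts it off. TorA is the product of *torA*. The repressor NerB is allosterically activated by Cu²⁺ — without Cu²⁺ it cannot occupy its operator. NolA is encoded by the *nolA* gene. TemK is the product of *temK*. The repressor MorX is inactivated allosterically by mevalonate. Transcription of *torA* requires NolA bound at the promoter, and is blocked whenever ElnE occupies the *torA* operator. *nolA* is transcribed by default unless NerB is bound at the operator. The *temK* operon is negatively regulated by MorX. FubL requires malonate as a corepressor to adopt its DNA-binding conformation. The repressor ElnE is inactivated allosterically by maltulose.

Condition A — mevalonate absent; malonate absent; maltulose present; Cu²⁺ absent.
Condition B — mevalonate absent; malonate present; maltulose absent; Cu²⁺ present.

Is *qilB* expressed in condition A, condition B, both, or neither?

Condition A:
Mevalonate is absent, so MorX is active.
With repressor MorX bound, *temK* is not transcribed.
So TemK is not produced.
Malonate is absent, so FubL is inactive.
Maltulose is present, so ElnE is inactive.
Cu²⁺ is absent, so NerB is inactive.
With no repressor bound, *nolA* is transcribed.
So NolA is produced and active.
No repressor is bound and NolA is active, so *torA* is transcribed.
So TorA is produced and active.
No repressor is bound and TorA is active, so *qilB* is transcribed.
→ *qilB* is ON in A.
Condition B:
Mevalonate is absent, so MorX is active.
With repressor MorX bound, *temK* is not transcribed.
So TemK is not produced.
Malonate is present, so FubL is active.
Maltulose is absent, so ElnE is active.
Cu²⁺ is present, so NerB is active.
With repressor NerB bound, *nolA* is not transcribed.
So NolA is not produced.
With repressor ElnE bound, *torA* is not transcribed.
So TorA is not produced.
With repressor FubL bound, *qilB* is not transcribed.
→ *qilB* is OFF in B.

A only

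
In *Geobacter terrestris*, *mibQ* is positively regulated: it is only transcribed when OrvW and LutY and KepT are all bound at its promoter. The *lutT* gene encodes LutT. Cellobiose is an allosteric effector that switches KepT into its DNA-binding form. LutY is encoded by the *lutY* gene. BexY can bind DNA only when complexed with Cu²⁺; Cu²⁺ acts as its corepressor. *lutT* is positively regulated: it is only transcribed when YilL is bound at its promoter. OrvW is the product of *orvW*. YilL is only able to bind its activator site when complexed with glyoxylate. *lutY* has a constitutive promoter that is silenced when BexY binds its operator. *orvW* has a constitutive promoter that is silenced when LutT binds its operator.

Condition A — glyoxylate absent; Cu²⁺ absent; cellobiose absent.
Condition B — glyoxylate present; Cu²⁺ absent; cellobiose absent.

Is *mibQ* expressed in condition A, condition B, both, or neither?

neither

Condition A:
Glyoxylate is absent, so YilL is inactive.
Required activator YilL is absent, so *lutT* is not transcribed.
So LutT is not produced.
With no repressor bound, *orvW* is transcribed.
So OrvW is produced and active.
Cu²⁺ is absent, so BexY is inactive.
With no repressor bound, *lutY* is transcribed.
So LutY is produced and active.
Cellobiose is absent, so KepT is inactive.
Required activator KepT is absent, so *mibQ* is not transcribed.
→ *mibQ* is OFF in A.
Condition B:
Glyoxylate is present, so YilL is active.
No repressor is bound and YilL is active, so *lutT* is transcribed.
So LutT is produced and active.
With repressor LutT bound, *orvW* is not transcribed.
So OrvW is not produced.
Cu²⁺ is absent, so BexY is inactive.
With no repressor bound, *lutY* is transcribed.
So LutY is produced and active.
Cellobiose is absent, so KepT is inactive.
Required activator OrvW is absent, so *mibQ* is not transcribed.
→ *mibQ* is OFF in B.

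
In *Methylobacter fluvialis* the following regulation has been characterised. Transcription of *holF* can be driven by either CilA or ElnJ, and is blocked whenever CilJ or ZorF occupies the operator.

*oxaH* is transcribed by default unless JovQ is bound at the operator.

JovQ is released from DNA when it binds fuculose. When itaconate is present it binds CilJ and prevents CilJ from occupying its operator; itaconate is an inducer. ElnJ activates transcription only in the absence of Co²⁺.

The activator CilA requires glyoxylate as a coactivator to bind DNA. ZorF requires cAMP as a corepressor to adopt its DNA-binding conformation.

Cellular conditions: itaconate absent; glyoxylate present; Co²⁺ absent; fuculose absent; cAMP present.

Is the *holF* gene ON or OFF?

OFF

Glyoxylate is present, so CilA is active.
Itaconate is absent, so CilJ is active.
cAMP is present, so ZorF is active.
Co²⁺ is absent, so ElnJ is active.
With repressor CilJ bound, *holF* is not transcribed.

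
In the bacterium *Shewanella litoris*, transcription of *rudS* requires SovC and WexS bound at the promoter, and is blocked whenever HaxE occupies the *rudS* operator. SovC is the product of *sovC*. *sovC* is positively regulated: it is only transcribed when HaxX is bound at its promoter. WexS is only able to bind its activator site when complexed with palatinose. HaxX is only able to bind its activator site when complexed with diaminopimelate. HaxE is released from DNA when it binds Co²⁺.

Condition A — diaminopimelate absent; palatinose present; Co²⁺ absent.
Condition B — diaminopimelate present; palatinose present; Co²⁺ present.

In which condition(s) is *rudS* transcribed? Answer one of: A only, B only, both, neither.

B only

Condition A:
Diaminopimelate is absent, so HaxX is inactive.
Required activator HaxX is absent, so *sovC* is not transcribed.
So SovC is not produced.
Palatinose is present, so WexS is active.
Co²⁺ is absent, so HaxE is active.
With repressor HaxE bound, *rudS* is not transcribed.
→ *rudS* is OFF in A.
Condition B:
Diaminopimelate is present, so HaxX is active.
No repressor is bound and HaxX is active, so *sovC* is transcribed.
So SovC is produced and active.
Palatinose is present, so WexS is active.
Co²⁺ is present, so HaxE is inactive.
No repressor is bound and SovC and WexS are active, so *rudS* is transcribed.
→ *rudS* is ON in B.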